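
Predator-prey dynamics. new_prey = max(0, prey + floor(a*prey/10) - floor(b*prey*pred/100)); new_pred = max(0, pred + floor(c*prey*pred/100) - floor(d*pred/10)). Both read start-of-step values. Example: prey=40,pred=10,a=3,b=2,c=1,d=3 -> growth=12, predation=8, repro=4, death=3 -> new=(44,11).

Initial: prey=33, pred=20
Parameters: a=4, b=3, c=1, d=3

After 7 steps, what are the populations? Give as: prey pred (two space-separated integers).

Answer: 17 9

Derivation:
Step 1: prey: 33+13-19=27; pred: 20+6-6=20
Step 2: prey: 27+10-16=21; pred: 20+5-6=19
Step 3: prey: 21+8-11=18; pred: 19+3-5=17
Step 4: prey: 18+7-9=16; pred: 17+3-5=15
Step 5: prey: 16+6-7=15; pred: 15+2-4=13
Step 6: prey: 15+6-5=16; pred: 13+1-3=11
Step 7: prey: 16+6-5=17; pred: 11+1-3=9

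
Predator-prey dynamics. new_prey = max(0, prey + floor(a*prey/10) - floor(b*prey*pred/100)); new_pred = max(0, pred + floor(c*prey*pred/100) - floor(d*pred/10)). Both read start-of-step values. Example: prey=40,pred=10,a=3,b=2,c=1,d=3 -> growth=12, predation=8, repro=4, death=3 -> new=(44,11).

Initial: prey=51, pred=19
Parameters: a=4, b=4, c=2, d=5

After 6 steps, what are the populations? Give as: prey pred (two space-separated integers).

Answer: 1 3

Derivation:
Step 1: prey: 51+20-38=33; pred: 19+19-9=29
Step 2: prey: 33+13-38=8; pred: 29+19-14=34
Step 3: prey: 8+3-10=1; pred: 34+5-17=22
Step 4: prey: 1+0-0=1; pred: 22+0-11=11
Step 5: prey: 1+0-0=1; pred: 11+0-5=6
Step 6: prey: 1+0-0=1; pred: 6+0-3=3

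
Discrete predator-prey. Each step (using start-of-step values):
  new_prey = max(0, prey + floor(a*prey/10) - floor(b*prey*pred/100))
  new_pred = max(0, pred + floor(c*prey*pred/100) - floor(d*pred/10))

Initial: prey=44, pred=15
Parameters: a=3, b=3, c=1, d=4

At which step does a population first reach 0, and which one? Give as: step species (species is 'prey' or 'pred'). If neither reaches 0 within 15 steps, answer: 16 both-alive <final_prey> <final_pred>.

Step 1: prey: 44+13-19=38; pred: 15+6-6=15
Step 2: prey: 38+11-17=32; pred: 15+5-6=14
Step 3: prey: 32+9-13=28; pred: 14+4-5=13
Step 4: prey: 28+8-10=26; pred: 13+3-5=11
Step 5: prey: 26+7-8=25; pred: 11+2-4=9
Step 6: prey: 25+7-6=26; pred: 9+2-3=8
Step 7: prey: 26+7-6=27; pred: 8+2-3=7
Step 8: prey: 27+8-5=30; pred: 7+1-2=6
Step 9: prey: 30+9-5=34; pred: 6+1-2=5
Step 10: prey: 34+10-5=39; pred: 5+1-2=4
Step 11: prey: 39+11-4=46; pred: 4+1-1=4
Step 12: prey: 46+13-5=54; pred: 4+1-1=4
Step 13: prey: 54+16-6=64; pred: 4+2-1=5
Step 14: prey: 64+19-9=74; pred: 5+3-2=6
Step 15: prey: 74+22-13=83; pred: 6+4-2=8
No extinction within 15 steps

Answer: 16 both-alive 83 8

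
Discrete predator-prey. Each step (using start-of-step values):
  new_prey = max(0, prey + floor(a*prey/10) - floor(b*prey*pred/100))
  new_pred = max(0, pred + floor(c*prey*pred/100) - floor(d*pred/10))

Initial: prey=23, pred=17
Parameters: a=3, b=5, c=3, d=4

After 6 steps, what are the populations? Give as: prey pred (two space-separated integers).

Step 1: prey: 23+6-19=10; pred: 17+11-6=22
Step 2: prey: 10+3-11=2; pred: 22+6-8=20
Step 3: prey: 2+0-2=0; pred: 20+1-8=13
Step 4: prey: 0+0-0=0; pred: 13+0-5=8
Step 5: prey: 0+0-0=0; pred: 8+0-3=5
Step 6: prey: 0+0-0=0; pred: 5+0-2=3

Answer: 0 3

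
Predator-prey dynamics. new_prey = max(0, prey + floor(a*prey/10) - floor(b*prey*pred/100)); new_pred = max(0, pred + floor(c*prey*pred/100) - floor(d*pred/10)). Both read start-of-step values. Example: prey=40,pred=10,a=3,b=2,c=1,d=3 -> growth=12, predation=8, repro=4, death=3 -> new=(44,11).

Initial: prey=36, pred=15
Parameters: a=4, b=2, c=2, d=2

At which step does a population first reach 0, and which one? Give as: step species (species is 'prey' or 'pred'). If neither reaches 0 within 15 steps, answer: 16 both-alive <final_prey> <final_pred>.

Answer: 5 prey

Derivation:
Step 1: prey: 36+14-10=40; pred: 15+10-3=22
Step 2: prey: 40+16-17=39; pred: 22+17-4=35
Step 3: prey: 39+15-27=27; pred: 35+27-7=55
Step 4: prey: 27+10-29=8; pred: 55+29-11=73
Step 5: prey: 8+3-11=0; pred: 73+11-14=70
First extinction: prey at step 5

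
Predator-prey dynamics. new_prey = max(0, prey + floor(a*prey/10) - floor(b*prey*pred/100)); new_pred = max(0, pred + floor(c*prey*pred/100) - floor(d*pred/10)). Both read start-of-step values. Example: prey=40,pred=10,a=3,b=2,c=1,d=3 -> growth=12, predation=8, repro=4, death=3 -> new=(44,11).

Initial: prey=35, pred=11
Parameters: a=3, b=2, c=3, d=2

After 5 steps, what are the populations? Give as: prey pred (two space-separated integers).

Step 1: prey: 35+10-7=38; pred: 11+11-2=20
Step 2: prey: 38+11-15=34; pred: 20+22-4=38
Step 3: prey: 34+10-25=19; pred: 38+38-7=69
Step 4: prey: 19+5-26=0; pred: 69+39-13=95
Step 5: prey: 0+0-0=0; pred: 95+0-19=76

Answer: 0 76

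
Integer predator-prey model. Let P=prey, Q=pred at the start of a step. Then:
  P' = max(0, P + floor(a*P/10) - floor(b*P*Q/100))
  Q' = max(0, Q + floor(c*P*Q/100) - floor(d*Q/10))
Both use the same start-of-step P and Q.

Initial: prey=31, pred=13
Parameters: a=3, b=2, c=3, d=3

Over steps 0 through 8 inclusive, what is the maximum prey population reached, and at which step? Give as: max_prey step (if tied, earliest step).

Answer: 32 1

Derivation:
Step 1: prey: 31+9-8=32; pred: 13+12-3=22
Step 2: prey: 32+9-14=27; pred: 22+21-6=37
Step 3: prey: 27+8-19=16; pred: 37+29-11=55
Step 4: prey: 16+4-17=3; pred: 55+26-16=65
Step 5: prey: 3+0-3=0; pred: 65+5-19=51
Step 6: prey: 0+0-0=0; pred: 51+0-15=36
Step 7: prey: 0+0-0=0; pred: 36+0-10=26
Step 8: prey: 0+0-0=0; pred: 26+0-7=19
Max prey = 32 at step 1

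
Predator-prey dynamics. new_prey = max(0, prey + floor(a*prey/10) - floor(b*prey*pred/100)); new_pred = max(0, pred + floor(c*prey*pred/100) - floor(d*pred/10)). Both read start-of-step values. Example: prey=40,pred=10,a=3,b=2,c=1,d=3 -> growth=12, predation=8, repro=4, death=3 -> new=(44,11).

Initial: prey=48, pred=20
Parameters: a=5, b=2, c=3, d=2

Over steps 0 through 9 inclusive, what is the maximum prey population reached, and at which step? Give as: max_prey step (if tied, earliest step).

Step 1: prey: 48+24-19=53; pred: 20+28-4=44
Step 2: prey: 53+26-46=33; pred: 44+69-8=105
Step 3: prey: 33+16-69=0; pred: 105+103-21=187
Step 4: prey: 0+0-0=0; pred: 187+0-37=150
Step 5: prey: 0+0-0=0; pred: 150+0-30=120
Step 6: prey: 0+0-0=0; pred: 120+0-24=96
Step 7: prey: 0+0-0=0; pred: 96+0-19=77
Step 8: prey: 0+0-0=0; pred: 77+0-15=62
Step 9: prey: 0+0-0=0; pred: 62+0-12=50
Max prey = 53 at step 1

Answer: 53 1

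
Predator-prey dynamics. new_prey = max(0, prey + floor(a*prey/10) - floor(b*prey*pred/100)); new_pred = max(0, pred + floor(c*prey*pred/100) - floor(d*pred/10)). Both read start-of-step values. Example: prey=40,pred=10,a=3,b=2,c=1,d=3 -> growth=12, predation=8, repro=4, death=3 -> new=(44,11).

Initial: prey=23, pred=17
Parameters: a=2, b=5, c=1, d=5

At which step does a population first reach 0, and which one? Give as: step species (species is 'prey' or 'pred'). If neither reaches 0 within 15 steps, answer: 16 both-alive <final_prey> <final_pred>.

Step 1: prey: 23+4-19=8; pred: 17+3-8=12
Step 2: prey: 8+1-4=5; pred: 12+0-6=6
Step 3: prey: 5+1-1=5; pred: 6+0-3=3
Step 4: prey: 5+1-0=6; pred: 3+0-1=2
Step 5: prey: 6+1-0=7; pred: 2+0-1=1
Step 6: prey: 7+1-0=8; pred: 1+0-0=1
Step 7: prey: 8+1-0=9; pred: 1+0-0=1
Step 8: prey: 9+1-0=10; pred: 1+0-0=1
Step 9: prey: 10+2-0=12; pred: 1+0-0=1
Step 10: prey: 12+2-0=14; pred: 1+0-0=1
Step 11: prey: 14+2-0=16; pred: 1+0-0=1
Step 12: prey: 16+3-0=19; pred: 1+0-0=1
Step 13: prey: 19+3-0=22; pred: 1+0-0=1
Step 14: prey: 22+4-1=25; pred: 1+0-0=1
Step 15: prey: 25+5-1=29; pred: 1+0-0=1
No extinction within 15 steps

Answer: 16 both-alive 29 1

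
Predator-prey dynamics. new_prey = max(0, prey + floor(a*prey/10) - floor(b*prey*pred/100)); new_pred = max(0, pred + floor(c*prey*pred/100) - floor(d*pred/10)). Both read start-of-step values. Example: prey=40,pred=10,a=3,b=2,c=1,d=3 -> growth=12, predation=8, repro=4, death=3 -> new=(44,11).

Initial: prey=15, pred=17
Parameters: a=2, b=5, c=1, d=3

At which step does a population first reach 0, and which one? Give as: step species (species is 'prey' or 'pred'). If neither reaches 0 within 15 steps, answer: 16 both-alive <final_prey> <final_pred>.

Answer: 16 both-alive 2 3

Derivation:
Step 1: prey: 15+3-12=6; pred: 17+2-5=14
Step 2: prey: 6+1-4=3; pred: 14+0-4=10
Step 3: prey: 3+0-1=2; pred: 10+0-3=7
Step 4: prey: 2+0-0=2; pred: 7+0-2=5
Step 5: prey: 2+0-0=2; pred: 5+0-1=4
Step 6: prey: 2+0-0=2; pred: 4+0-1=3
Step 7: prey: 2+0-0=2; pred: 3+0-0=3
Steps 8-15: state stable at prey=2, pred=3 (no change)
No extinction within 15 steps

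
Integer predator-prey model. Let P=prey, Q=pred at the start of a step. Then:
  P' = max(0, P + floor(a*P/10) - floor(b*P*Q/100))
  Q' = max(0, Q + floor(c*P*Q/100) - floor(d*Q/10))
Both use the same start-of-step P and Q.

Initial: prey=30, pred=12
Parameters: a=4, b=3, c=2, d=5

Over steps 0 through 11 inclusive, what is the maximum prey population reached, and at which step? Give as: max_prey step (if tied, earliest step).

Answer: 32 1

Derivation:
Step 1: prey: 30+12-10=32; pred: 12+7-6=13
Step 2: prey: 32+12-12=32; pred: 13+8-6=15
Step 3: prey: 32+12-14=30; pred: 15+9-7=17
Step 4: prey: 30+12-15=27; pred: 17+10-8=19
Step 5: prey: 27+10-15=22; pred: 19+10-9=20
Step 6: prey: 22+8-13=17; pred: 20+8-10=18
Step 7: prey: 17+6-9=14; pred: 18+6-9=15
Step 8: prey: 14+5-6=13; pred: 15+4-7=12
Step 9: prey: 13+5-4=14; pred: 12+3-6=9
Step 10: prey: 14+5-3=16; pred: 9+2-4=7
Step 11: prey: 16+6-3=19; pred: 7+2-3=6
Max prey = 32 at step 1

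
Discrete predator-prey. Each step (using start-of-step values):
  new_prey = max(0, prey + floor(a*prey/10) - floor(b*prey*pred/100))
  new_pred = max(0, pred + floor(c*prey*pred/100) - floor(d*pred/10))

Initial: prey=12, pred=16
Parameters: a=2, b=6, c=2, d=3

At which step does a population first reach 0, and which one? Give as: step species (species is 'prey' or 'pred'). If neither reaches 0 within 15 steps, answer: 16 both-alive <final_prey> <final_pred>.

Step 1: prey: 12+2-11=3; pred: 16+3-4=15
Step 2: prey: 3+0-2=1; pred: 15+0-4=11
Step 3: prey: 1+0-0=1; pred: 11+0-3=8
Step 4: prey: 1+0-0=1; pred: 8+0-2=6
Step 5: prey: 1+0-0=1; pred: 6+0-1=5
Step 6: prey: 1+0-0=1; pred: 5+0-1=4
Step 7: prey: 1+0-0=1; pred: 4+0-1=3
Step 8: prey: 1+0-0=1; pred: 3+0-0=3
Steps 9-15: state stable at prey=1, pred=3 (no change)
No extinction within 15 steps

Answer: 16 both-alive 1 3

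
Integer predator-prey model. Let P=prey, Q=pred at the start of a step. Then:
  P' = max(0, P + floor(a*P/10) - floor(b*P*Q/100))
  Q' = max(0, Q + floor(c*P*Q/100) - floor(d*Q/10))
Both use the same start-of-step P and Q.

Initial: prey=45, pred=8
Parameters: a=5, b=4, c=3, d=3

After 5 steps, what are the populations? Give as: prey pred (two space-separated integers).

Answer: 0 40

Derivation:
Step 1: prey: 45+22-14=53; pred: 8+10-2=16
Step 2: prey: 53+26-33=46; pred: 16+25-4=37
Step 3: prey: 46+23-68=1; pred: 37+51-11=77
Step 4: prey: 1+0-3=0; pred: 77+2-23=56
Step 5: prey: 0+0-0=0; pred: 56+0-16=40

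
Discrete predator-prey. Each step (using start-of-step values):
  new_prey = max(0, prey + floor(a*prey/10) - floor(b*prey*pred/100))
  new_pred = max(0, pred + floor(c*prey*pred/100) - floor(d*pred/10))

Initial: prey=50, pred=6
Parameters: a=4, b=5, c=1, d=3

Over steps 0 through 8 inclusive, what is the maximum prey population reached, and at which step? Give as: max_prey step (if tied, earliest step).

Step 1: prey: 50+20-15=55; pred: 6+3-1=8
Step 2: prey: 55+22-22=55; pred: 8+4-2=10
Step 3: prey: 55+22-27=50; pred: 10+5-3=12
Step 4: prey: 50+20-30=40; pred: 12+6-3=15
Step 5: prey: 40+16-30=26; pred: 15+6-4=17
Step 6: prey: 26+10-22=14; pred: 17+4-5=16
Step 7: prey: 14+5-11=8; pred: 16+2-4=14
Step 8: prey: 8+3-5=6; pred: 14+1-4=11
Max prey = 55 at step 1

Answer: 55 1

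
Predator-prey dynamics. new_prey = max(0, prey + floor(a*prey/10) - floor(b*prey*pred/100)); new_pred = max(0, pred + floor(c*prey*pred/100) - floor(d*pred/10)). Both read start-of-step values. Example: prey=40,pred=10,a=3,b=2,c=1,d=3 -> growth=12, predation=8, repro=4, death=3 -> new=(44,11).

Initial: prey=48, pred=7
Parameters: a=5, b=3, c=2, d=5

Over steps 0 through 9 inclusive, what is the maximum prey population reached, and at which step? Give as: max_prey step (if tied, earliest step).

Step 1: prey: 48+24-10=62; pred: 7+6-3=10
Step 2: prey: 62+31-18=75; pred: 10+12-5=17
Step 3: prey: 75+37-38=74; pred: 17+25-8=34
Step 4: prey: 74+37-75=36; pred: 34+50-17=67
Step 5: prey: 36+18-72=0; pred: 67+48-33=82
Step 6: prey: 0+0-0=0; pred: 82+0-41=41
Step 7: prey: 0+0-0=0; pred: 41+0-20=21
Step 8: prey: 0+0-0=0; pred: 21+0-10=11
Step 9: prey: 0+0-0=0; pred: 11+0-5=6
Max prey = 75 at step 2

Answer: 75 2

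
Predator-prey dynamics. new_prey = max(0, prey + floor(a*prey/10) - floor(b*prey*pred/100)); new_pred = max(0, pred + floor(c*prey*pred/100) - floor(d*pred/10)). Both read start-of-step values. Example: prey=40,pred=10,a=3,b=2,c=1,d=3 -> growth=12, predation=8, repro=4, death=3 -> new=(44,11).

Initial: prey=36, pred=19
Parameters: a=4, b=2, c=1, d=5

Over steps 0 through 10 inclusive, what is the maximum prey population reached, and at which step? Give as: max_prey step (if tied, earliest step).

Step 1: prey: 36+14-13=37; pred: 19+6-9=16
Step 2: prey: 37+14-11=40; pred: 16+5-8=13
Step 3: prey: 40+16-10=46; pred: 13+5-6=12
Step 4: prey: 46+18-11=53; pred: 12+5-6=11
Step 5: prey: 53+21-11=63; pred: 11+5-5=11
Step 6: prey: 63+25-13=75; pred: 11+6-5=12
Step 7: prey: 75+30-18=87; pred: 12+9-6=15
Step 8: prey: 87+34-26=95; pred: 15+13-7=21
Step 9: prey: 95+38-39=94; pred: 21+19-10=30
Step 10: prey: 94+37-56=75; pred: 30+28-15=43
Max prey = 95 at step 8

Answer: 95 8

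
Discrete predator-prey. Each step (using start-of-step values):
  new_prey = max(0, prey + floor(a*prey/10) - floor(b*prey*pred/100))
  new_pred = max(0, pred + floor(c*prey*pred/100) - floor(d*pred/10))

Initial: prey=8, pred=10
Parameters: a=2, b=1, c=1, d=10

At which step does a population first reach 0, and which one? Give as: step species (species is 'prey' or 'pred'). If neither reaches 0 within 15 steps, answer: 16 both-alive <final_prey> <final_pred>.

Step 1: prey: 8+1-0=9; pred: 10+0-10=0
First extinction: pred at step 1

Answer: 1 pred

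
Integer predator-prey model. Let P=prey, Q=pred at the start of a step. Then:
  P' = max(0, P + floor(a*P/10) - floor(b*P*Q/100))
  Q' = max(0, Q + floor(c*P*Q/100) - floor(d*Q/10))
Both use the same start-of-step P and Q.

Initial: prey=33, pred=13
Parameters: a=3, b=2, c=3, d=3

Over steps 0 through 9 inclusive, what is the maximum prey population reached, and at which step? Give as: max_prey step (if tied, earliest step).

Step 1: prey: 33+9-8=34; pred: 13+12-3=22
Step 2: prey: 34+10-14=30; pred: 22+22-6=38
Step 3: prey: 30+9-22=17; pred: 38+34-11=61
Step 4: prey: 17+5-20=2; pred: 61+31-18=74
Step 5: prey: 2+0-2=0; pred: 74+4-22=56
Step 6: prey: 0+0-0=0; pred: 56+0-16=40
Step 7: prey: 0+0-0=0; pred: 40+0-12=28
Step 8: prey: 0+0-0=0; pred: 28+0-8=20
Step 9: prey: 0+0-0=0; pred: 20+0-6=14
Max prey = 34 at step 1

Answer: 34 1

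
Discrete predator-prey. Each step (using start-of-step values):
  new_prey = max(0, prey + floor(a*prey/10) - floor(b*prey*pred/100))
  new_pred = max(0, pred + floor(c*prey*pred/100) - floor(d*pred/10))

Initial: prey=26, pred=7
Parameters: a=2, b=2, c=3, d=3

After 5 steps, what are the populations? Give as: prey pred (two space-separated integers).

Step 1: prey: 26+5-3=28; pred: 7+5-2=10
Step 2: prey: 28+5-5=28; pred: 10+8-3=15
Step 3: prey: 28+5-8=25; pred: 15+12-4=23
Step 4: prey: 25+5-11=19; pred: 23+17-6=34
Step 5: prey: 19+3-12=10; pred: 34+19-10=43

Answer: 10 43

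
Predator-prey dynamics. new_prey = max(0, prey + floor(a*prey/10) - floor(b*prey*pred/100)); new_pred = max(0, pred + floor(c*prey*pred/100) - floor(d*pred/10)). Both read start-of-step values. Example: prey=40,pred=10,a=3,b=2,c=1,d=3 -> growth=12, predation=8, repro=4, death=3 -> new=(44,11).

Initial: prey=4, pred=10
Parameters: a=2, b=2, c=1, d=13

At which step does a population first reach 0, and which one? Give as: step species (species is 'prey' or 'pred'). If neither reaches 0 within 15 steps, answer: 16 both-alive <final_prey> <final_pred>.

Answer: 1 pred

Derivation:
Step 1: prey: 4+0-0=4; pred: 10+0-13=0
First extinction: pred at step 1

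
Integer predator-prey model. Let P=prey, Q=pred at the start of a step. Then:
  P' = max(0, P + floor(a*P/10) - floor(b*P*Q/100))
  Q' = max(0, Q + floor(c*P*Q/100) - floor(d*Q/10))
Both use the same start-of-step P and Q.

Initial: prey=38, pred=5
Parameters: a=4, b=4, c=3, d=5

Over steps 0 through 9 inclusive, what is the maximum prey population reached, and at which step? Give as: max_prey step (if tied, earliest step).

Step 1: prey: 38+15-7=46; pred: 5+5-2=8
Step 2: prey: 46+18-14=50; pred: 8+11-4=15
Step 3: prey: 50+20-30=40; pred: 15+22-7=30
Step 4: prey: 40+16-48=8; pred: 30+36-15=51
Step 5: prey: 8+3-16=0; pred: 51+12-25=38
Step 6: prey: 0+0-0=0; pred: 38+0-19=19
Step 7: prey: 0+0-0=0; pred: 19+0-9=10
Step 8: prey: 0+0-0=0; pred: 10+0-5=5
Step 9: prey: 0+0-0=0; pred: 5+0-2=3
Max prey = 50 at step 2

Answer: 50 2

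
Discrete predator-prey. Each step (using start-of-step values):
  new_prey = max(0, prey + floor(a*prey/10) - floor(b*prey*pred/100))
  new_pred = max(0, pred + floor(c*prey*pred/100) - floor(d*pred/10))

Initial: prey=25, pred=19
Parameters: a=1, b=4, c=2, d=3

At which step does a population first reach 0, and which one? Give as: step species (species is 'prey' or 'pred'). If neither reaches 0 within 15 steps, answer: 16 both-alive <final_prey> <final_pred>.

Answer: 16 both-alive 1 3

Derivation:
Step 1: prey: 25+2-19=8; pred: 19+9-5=23
Step 2: prey: 8+0-7=1; pred: 23+3-6=20
Step 3: prey: 1+0-0=1; pred: 20+0-6=14
Step 4: prey: 1+0-0=1; pred: 14+0-4=10
Step 5: prey: 1+0-0=1; pred: 10+0-3=7
Step 6: prey: 1+0-0=1; pred: 7+0-2=5
Step 7: prey: 1+0-0=1; pred: 5+0-1=4
Step 8: prey: 1+0-0=1; pred: 4+0-1=3
Step 9: prey: 1+0-0=1; pred: 3+0-0=3
Steps 10-15: state stable at prey=1, pred=3 (no change)
No extinction within 15 steps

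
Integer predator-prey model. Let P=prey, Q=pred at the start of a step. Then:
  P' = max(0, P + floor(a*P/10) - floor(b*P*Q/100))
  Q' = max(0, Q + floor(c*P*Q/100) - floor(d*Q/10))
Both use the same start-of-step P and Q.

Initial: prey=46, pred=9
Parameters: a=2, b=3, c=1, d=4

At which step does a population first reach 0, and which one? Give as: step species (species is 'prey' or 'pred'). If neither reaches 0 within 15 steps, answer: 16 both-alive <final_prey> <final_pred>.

Step 1: prey: 46+9-12=43; pred: 9+4-3=10
Step 2: prey: 43+8-12=39; pred: 10+4-4=10
Step 3: prey: 39+7-11=35; pred: 10+3-4=9
Step 4: prey: 35+7-9=33; pred: 9+3-3=9
Step 5: prey: 33+6-8=31; pred: 9+2-3=8
Step 6: prey: 31+6-7=30; pred: 8+2-3=7
Step 7: prey: 30+6-6=30; pred: 7+2-2=7
Steps 8-15: state stable at prey=30, pred=7 (no change)
No extinction within 15 steps

Answer: 16 both-alive 30 7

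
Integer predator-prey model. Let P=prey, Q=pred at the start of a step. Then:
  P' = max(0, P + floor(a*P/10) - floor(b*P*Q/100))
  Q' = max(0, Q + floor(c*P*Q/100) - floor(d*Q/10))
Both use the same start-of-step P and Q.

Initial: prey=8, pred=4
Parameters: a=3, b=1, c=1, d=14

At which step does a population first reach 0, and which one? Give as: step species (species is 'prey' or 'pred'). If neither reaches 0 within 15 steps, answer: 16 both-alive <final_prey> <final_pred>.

Step 1: prey: 8+2-0=10; pred: 4+0-5=0
First extinction: pred at step 1

Answer: 1 pred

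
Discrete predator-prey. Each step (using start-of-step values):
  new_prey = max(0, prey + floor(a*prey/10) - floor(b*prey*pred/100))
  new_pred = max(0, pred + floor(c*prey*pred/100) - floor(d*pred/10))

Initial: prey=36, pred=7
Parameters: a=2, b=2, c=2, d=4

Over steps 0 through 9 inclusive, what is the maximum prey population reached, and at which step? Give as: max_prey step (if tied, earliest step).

Step 1: prey: 36+7-5=38; pred: 7+5-2=10
Step 2: prey: 38+7-7=38; pred: 10+7-4=13
Step 3: prey: 38+7-9=36; pred: 13+9-5=17
Step 4: prey: 36+7-12=31; pred: 17+12-6=23
Step 5: prey: 31+6-14=23; pred: 23+14-9=28
Step 6: prey: 23+4-12=15; pred: 28+12-11=29
Step 7: prey: 15+3-8=10; pred: 29+8-11=26
Step 8: prey: 10+2-5=7; pred: 26+5-10=21
Step 9: prey: 7+1-2=6; pred: 21+2-8=15
Max prey = 38 at step 1

Answer: 38 1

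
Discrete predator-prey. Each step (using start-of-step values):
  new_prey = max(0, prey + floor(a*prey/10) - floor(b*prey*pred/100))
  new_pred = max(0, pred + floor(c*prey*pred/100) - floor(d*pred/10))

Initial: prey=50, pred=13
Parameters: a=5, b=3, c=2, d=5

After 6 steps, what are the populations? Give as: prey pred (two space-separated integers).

Answer: 0 14

Derivation:
Step 1: prey: 50+25-19=56; pred: 13+13-6=20
Step 2: prey: 56+28-33=51; pred: 20+22-10=32
Step 3: prey: 51+25-48=28; pred: 32+32-16=48
Step 4: prey: 28+14-40=2; pred: 48+26-24=50
Step 5: prey: 2+1-3=0; pred: 50+2-25=27
Step 6: prey: 0+0-0=0; pred: 27+0-13=14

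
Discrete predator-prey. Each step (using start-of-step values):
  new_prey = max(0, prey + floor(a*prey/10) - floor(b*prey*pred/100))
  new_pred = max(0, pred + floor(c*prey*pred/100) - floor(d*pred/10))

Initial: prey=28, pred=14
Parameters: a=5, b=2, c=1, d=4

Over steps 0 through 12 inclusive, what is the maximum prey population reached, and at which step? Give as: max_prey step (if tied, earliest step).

Answer: 95 6

Derivation:
Step 1: prey: 28+14-7=35; pred: 14+3-5=12
Step 2: prey: 35+17-8=44; pred: 12+4-4=12
Step 3: prey: 44+22-10=56; pred: 12+5-4=13
Step 4: prey: 56+28-14=70; pred: 13+7-5=15
Step 5: prey: 70+35-21=84; pred: 15+10-6=19
Step 6: prey: 84+42-31=95; pred: 19+15-7=27
Step 7: prey: 95+47-51=91; pred: 27+25-10=42
Step 8: prey: 91+45-76=60; pred: 42+38-16=64
Step 9: prey: 60+30-76=14; pred: 64+38-25=77
Step 10: prey: 14+7-21=0; pred: 77+10-30=57
Step 11: prey: 0+0-0=0; pred: 57+0-22=35
Step 12: prey: 0+0-0=0; pred: 35+0-14=21
Max prey = 95 at step 6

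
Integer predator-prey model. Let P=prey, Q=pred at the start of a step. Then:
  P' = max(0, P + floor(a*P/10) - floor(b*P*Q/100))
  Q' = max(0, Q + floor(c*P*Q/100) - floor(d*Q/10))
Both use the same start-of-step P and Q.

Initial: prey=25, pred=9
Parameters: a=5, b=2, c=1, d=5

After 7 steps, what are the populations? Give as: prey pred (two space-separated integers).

Answer: 200 27

Derivation:
Step 1: prey: 25+12-4=33; pred: 9+2-4=7
Step 2: prey: 33+16-4=45; pred: 7+2-3=6
Step 3: prey: 45+22-5=62; pred: 6+2-3=5
Step 4: prey: 62+31-6=87; pred: 5+3-2=6
Step 5: prey: 87+43-10=120; pred: 6+5-3=8
Step 6: prey: 120+60-19=161; pred: 8+9-4=13
Step 7: prey: 161+80-41=200; pred: 13+20-6=27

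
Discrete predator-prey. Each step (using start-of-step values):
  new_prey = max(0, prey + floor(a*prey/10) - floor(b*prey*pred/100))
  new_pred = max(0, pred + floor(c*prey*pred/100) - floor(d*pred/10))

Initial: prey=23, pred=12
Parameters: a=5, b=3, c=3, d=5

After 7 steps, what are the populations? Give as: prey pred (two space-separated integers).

Step 1: prey: 23+11-8=26; pred: 12+8-6=14
Step 2: prey: 26+13-10=29; pred: 14+10-7=17
Step 3: prey: 29+14-14=29; pred: 17+14-8=23
Step 4: prey: 29+14-20=23; pred: 23+20-11=32
Step 5: prey: 23+11-22=12; pred: 32+22-16=38
Step 6: prey: 12+6-13=5; pred: 38+13-19=32
Step 7: prey: 5+2-4=3; pred: 32+4-16=20

Answer: 3 20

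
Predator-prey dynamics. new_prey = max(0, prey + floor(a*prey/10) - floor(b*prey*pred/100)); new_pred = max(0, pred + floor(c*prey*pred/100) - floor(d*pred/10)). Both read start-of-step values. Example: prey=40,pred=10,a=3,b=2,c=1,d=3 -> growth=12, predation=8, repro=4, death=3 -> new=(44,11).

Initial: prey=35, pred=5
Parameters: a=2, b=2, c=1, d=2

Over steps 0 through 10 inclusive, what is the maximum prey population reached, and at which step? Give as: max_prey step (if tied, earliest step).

Step 1: prey: 35+7-3=39; pred: 5+1-1=5
Step 2: prey: 39+7-3=43; pred: 5+1-1=5
Step 3: prey: 43+8-4=47; pred: 5+2-1=6
Step 4: prey: 47+9-5=51; pred: 6+2-1=7
Step 5: prey: 51+10-7=54; pred: 7+3-1=9
Step 6: prey: 54+10-9=55; pred: 9+4-1=12
Step 7: prey: 55+11-13=53; pred: 12+6-2=16
Step 8: prey: 53+10-16=47; pred: 16+8-3=21
Step 9: prey: 47+9-19=37; pred: 21+9-4=26
Step 10: prey: 37+7-19=25; pred: 26+9-5=30
Max prey = 55 at step 6

Answer: 55 6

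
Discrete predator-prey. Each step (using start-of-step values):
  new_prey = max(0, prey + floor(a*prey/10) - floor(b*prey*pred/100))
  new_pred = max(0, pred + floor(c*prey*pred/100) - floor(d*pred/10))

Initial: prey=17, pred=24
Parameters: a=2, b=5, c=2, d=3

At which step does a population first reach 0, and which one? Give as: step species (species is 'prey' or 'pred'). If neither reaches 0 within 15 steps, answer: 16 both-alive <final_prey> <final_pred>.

Step 1: prey: 17+3-20=0; pred: 24+8-7=25
First extinction: prey at step 1

Answer: 1 prey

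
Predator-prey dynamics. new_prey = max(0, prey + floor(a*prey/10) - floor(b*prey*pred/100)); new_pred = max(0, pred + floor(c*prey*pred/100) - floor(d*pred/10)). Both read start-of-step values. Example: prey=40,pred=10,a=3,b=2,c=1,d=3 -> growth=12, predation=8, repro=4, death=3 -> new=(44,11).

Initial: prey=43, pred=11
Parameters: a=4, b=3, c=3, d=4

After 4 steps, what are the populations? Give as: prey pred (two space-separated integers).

Answer: 0 54

Derivation:
Step 1: prey: 43+17-14=46; pred: 11+14-4=21
Step 2: prey: 46+18-28=36; pred: 21+28-8=41
Step 3: prey: 36+14-44=6; pred: 41+44-16=69
Step 4: prey: 6+2-12=0; pred: 69+12-27=54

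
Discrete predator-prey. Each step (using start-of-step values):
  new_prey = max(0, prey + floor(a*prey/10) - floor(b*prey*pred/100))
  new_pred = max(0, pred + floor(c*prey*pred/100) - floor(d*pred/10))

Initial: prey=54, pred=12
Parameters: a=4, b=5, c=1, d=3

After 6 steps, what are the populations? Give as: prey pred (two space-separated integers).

Answer: 6 8

Derivation:
Step 1: prey: 54+21-32=43; pred: 12+6-3=15
Step 2: prey: 43+17-32=28; pred: 15+6-4=17
Step 3: prey: 28+11-23=16; pred: 17+4-5=16
Step 4: prey: 16+6-12=10; pred: 16+2-4=14
Step 5: prey: 10+4-7=7; pred: 14+1-4=11
Step 6: prey: 7+2-3=6; pred: 11+0-3=8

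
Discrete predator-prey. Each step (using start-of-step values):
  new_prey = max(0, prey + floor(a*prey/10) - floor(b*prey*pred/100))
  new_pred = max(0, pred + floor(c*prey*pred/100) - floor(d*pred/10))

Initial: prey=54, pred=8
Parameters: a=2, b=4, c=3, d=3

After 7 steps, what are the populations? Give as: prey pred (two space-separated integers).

Step 1: prey: 54+10-17=47; pred: 8+12-2=18
Step 2: prey: 47+9-33=23; pred: 18+25-5=38
Step 3: prey: 23+4-34=0; pred: 38+26-11=53
Step 4: prey: 0+0-0=0; pred: 53+0-15=38
Step 5: prey: 0+0-0=0; pred: 38+0-11=27
Step 6: prey: 0+0-0=0; pred: 27+0-8=19
Step 7: prey: 0+0-0=0; pred: 19+0-5=14

Answer: 0 14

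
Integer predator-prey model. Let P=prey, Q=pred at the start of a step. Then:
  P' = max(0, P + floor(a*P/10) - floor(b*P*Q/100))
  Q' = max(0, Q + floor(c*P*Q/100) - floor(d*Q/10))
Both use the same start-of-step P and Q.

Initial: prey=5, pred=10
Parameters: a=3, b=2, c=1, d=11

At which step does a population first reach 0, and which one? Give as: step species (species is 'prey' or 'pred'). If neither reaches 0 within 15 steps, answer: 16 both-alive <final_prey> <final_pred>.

Answer: 1 pred

Derivation:
Step 1: prey: 5+1-1=5; pred: 10+0-11=0
First extinction: pred at step 1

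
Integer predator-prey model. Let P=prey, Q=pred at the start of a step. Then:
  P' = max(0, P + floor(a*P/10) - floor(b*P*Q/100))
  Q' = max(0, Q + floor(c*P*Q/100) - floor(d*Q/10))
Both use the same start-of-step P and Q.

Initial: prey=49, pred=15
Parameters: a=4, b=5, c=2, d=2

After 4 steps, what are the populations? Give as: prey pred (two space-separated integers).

Answer: 0 26

Derivation:
Step 1: prey: 49+19-36=32; pred: 15+14-3=26
Step 2: prey: 32+12-41=3; pred: 26+16-5=37
Step 3: prey: 3+1-5=0; pred: 37+2-7=32
Step 4: prey: 0+0-0=0; pred: 32+0-6=26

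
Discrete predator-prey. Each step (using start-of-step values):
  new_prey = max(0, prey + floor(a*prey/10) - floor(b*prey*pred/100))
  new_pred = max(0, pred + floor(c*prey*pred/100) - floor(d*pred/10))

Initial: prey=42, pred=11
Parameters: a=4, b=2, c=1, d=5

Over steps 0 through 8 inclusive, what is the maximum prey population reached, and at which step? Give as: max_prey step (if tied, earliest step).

Step 1: prey: 42+16-9=49; pred: 11+4-5=10
Step 2: prey: 49+19-9=59; pred: 10+4-5=9
Step 3: prey: 59+23-10=72; pred: 9+5-4=10
Step 4: prey: 72+28-14=86; pred: 10+7-5=12
Step 5: prey: 86+34-20=100; pred: 12+10-6=16
Step 6: prey: 100+40-32=108; pred: 16+16-8=24
Step 7: prey: 108+43-51=100; pred: 24+25-12=37
Step 8: prey: 100+40-74=66; pred: 37+37-18=56
Max prey = 108 at step 6

Answer: 108 6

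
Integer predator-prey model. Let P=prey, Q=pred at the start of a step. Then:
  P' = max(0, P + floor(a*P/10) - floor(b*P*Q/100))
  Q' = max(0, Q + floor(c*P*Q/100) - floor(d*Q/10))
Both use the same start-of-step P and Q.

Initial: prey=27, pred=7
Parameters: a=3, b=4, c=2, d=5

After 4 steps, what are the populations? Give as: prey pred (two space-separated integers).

Step 1: prey: 27+8-7=28; pred: 7+3-3=7
Step 2: prey: 28+8-7=29; pred: 7+3-3=7
Step 3: prey: 29+8-8=29; pred: 7+4-3=8
Step 4: prey: 29+8-9=28; pred: 8+4-4=8

Answer: 28 8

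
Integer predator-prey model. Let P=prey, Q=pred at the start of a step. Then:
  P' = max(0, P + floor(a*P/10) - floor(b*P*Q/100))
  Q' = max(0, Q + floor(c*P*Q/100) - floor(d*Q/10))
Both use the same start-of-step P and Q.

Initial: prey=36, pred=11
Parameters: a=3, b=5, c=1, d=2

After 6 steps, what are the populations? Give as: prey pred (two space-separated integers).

Step 1: prey: 36+10-19=27; pred: 11+3-2=12
Step 2: prey: 27+8-16=19; pred: 12+3-2=13
Step 3: prey: 19+5-12=12; pred: 13+2-2=13
Step 4: prey: 12+3-7=8; pred: 13+1-2=12
Step 5: prey: 8+2-4=6; pred: 12+0-2=10
Step 6: prey: 6+1-3=4; pred: 10+0-2=8

Answer: 4 8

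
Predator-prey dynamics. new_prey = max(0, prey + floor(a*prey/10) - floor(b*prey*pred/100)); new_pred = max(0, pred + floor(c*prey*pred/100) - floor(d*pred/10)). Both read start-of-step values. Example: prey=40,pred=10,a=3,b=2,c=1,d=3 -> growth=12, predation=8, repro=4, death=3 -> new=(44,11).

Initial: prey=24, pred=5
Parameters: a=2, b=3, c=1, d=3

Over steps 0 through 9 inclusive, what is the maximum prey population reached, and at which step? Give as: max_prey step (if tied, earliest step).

Step 1: prey: 24+4-3=25; pred: 5+1-1=5
Step 2: prey: 25+5-3=27; pred: 5+1-1=5
Step 3: prey: 27+5-4=28; pred: 5+1-1=5
Step 4: prey: 28+5-4=29; pred: 5+1-1=5
Step 5: prey: 29+5-4=30; pred: 5+1-1=5
Step 6: prey: 30+6-4=32; pred: 5+1-1=5
Step 7: prey: 32+6-4=34; pred: 5+1-1=5
Step 8: prey: 34+6-5=35; pred: 5+1-1=5
Step 9: prey: 35+7-5=37; pred: 5+1-1=5
Max prey = 37 at step 9

Answer: 37 9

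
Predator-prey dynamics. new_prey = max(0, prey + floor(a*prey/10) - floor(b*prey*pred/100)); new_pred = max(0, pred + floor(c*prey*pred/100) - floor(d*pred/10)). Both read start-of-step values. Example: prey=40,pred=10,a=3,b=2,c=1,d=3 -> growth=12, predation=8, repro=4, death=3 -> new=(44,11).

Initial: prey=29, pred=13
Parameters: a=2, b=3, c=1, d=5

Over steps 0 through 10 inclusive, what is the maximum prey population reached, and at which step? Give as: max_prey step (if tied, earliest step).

Step 1: prey: 29+5-11=23; pred: 13+3-6=10
Step 2: prey: 23+4-6=21; pred: 10+2-5=7
Step 3: prey: 21+4-4=21; pred: 7+1-3=5
Step 4: prey: 21+4-3=22; pred: 5+1-2=4
Step 5: prey: 22+4-2=24; pred: 4+0-2=2
Step 6: prey: 24+4-1=27; pred: 2+0-1=1
Step 7: prey: 27+5-0=32; pred: 1+0-0=1
Step 8: prey: 32+6-0=38; pred: 1+0-0=1
Step 9: prey: 38+7-1=44; pred: 1+0-0=1
Step 10: prey: 44+8-1=51; pred: 1+0-0=1
Max prey = 51 at step 10

Answer: 51 10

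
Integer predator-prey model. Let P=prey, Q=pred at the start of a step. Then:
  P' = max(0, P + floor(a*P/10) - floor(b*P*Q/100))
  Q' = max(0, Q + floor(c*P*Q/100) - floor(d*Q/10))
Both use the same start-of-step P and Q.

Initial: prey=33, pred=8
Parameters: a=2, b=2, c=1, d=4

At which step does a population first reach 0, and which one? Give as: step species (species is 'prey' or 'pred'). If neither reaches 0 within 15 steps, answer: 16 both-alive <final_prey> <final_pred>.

Answer: 16 both-alive 47 16

Derivation:
Step 1: prey: 33+6-5=34; pred: 8+2-3=7
Step 2: prey: 34+6-4=36; pred: 7+2-2=7
Step 3: prey: 36+7-5=38; pred: 7+2-2=7
Step 4: prey: 38+7-5=40; pred: 7+2-2=7
Step 5: prey: 40+8-5=43; pred: 7+2-2=7
Step 6: prey: 43+8-6=45; pred: 7+3-2=8
Step 7: prey: 45+9-7=47; pred: 8+3-3=8
Step 8: prey: 47+9-7=49; pred: 8+3-3=8
Step 9: prey: 49+9-7=51; pred: 8+3-3=8
Step 10: prey: 51+10-8=53; pred: 8+4-3=9
Step 11: prey: 53+10-9=54; pred: 9+4-3=10
Step 12: prey: 54+10-10=54; pred: 10+5-4=11
Step 13: prey: 54+10-11=53; pred: 11+5-4=12
Step 14: prey: 53+10-12=51; pred: 12+6-4=14
Step 15: prey: 51+10-14=47; pred: 14+7-5=16
No extinction within 15 steps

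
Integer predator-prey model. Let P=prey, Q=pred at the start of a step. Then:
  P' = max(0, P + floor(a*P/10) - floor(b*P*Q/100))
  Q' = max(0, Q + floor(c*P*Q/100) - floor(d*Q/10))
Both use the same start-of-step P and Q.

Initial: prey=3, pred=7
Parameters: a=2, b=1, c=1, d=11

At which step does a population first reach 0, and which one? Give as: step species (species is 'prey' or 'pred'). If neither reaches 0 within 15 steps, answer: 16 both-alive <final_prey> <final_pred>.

Answer: 1 pred

Derivation:
Step 1: prey: 3+0-0=3; pred: 7+0-7=0
First extinction: pred at step 1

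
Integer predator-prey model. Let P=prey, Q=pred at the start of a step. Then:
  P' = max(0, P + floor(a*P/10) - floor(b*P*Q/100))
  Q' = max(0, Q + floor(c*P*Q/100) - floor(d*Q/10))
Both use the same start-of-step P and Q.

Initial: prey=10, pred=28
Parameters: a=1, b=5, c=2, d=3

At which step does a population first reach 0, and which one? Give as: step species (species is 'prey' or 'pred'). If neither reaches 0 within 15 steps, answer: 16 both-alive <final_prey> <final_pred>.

Answer: 1 prey

Derivation:
Step 1: prey: 10+1-14=0; pred: 28+5-8=25
First extinction: prey at step 1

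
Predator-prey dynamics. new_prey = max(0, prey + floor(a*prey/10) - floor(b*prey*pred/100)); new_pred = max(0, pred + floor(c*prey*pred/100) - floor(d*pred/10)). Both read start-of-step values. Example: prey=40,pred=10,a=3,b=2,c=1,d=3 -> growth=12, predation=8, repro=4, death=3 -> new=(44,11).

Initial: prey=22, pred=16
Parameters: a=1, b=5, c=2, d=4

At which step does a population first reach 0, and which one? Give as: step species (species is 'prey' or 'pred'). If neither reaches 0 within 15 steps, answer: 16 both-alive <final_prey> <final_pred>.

Answer: 16 both-alive 1 2

Derivation:
Step 1: prey: 22+2-17=7; pred: 16+7-6=17
Step 2: prey: 7+0-5=2; pred: 17+2-6=13
Step 3: prey: 2+0-1=1; pred: 13+0-5=8
Step 4: prey: 1+0-0=1; pred: 8+0-3=5
Step 5: prey: 1+0-0=1; pred: 5+0-2=3
Step 6: prey: 1+0-0=1; pred: 3+0-1=2
Step 7: prey: 1+0-0=1; pred: 2+0-0=2
Steps 8-15: state stable at prey=1, pred=2 (no change)
No extinction within 15 steps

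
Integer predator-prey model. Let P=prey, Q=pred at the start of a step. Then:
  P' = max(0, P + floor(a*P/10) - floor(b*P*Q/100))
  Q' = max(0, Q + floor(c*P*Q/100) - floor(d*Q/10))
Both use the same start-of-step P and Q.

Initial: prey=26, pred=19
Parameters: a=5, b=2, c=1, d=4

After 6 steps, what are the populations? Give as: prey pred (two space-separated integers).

Answer: 75 22

Derivation:
Step 1: prey: 26+13-9=30; pred: 19+4-7=16
Step 2: prey: 30+15-9=36; pred: 16+4-6=14
Step 3: prey: 36+18-10=44; pred: 14+5-5=14
Step 4: prey: 44+22-12=54; pred: 14+6-5=15
Step 5: prey: 54+27-16=65; pred: 15+8-6=17
Step 6: prey: 65+32-22=75; pred: 17+11-6=22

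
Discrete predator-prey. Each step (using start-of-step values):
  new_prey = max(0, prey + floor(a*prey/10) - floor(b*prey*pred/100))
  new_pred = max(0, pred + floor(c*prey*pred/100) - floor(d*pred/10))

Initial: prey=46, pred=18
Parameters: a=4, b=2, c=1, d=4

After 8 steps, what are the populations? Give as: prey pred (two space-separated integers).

Answer: 28 23

Derivation:
Step 1: prey: 46+18-16=48; pred: 18+8-7=19
Step 2: prey: 48+19-18=49; pred: 19+9-7=21
Step 3: prey: 49+19-20=48; pred: 21+10-8=23
Step 4: prey: 48+19-22=45; pred: 23+11-9=25
Step 5: prey: 45+18-22=41; pred: 25+11-10=26
Step 6: prey: 41+16-21=36; pred: 26+10-10=26
Step 7: prey: 36+14-18=32; pred: 26+9-10=25
Step 8: prey: 32+12-16=28; pred: 25+8-10=23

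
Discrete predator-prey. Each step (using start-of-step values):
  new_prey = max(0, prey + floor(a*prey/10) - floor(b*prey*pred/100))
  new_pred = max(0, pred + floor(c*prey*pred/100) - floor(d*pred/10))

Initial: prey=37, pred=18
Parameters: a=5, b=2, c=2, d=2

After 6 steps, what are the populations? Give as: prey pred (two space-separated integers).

Step 1: prey: 37+18-13=42; pred: 18+13-3=28
Step 2: prey: 42+21-23=40; pred: 28+23-5=46
Step 3: prey: 40+20-36=24; pred: 46+36-9=73
Step 4: prey: 24+12-35=1; pred: 73+35-14=94
Step 5: prey: 1+0-1=0; pred: 94+1-18=77
Step 6: prey: 0+0-0=0; pred: 77+0-15=62

Answer: 0 62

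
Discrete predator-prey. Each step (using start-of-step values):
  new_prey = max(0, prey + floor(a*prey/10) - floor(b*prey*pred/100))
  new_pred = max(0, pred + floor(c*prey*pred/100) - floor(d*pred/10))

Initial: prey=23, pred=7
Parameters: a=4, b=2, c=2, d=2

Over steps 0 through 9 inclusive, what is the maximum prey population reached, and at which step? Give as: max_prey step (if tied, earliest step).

Step 1: prey: 23+9-3=29; pred: 7+3-1=9
Step 2: prey: 29+11-5=35; pred: 9+5-1=13
Step 3: prey: 35+14-9=40; pred: 13+9-2=20
Step 4: prey: 40+16-16=40; pred: 20+16-4=32
Step 5: prey: 40+16-25=31; pred: 32+25-6=51
Step 6: prey: 31+12-31=12; pred: 51+31-10=72
Step 7: prey: 12+4-17=0; pred: 72+17-14=75
Step 8: prey: 0+0-0=0; pred: 75+0-15=60
Step 9: prey: 0+0-0=0; pred: 60+0-12=48
Max prey = 40 at step 3

Answer: 40 3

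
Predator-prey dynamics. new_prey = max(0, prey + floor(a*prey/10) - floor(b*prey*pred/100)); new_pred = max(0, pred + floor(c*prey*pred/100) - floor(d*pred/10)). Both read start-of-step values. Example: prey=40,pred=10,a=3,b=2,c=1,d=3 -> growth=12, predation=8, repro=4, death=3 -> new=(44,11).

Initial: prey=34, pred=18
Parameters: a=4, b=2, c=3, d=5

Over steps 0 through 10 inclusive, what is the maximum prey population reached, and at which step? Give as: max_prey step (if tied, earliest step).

Step 1: prey: 34+13-12=35; pred: 18+18-9=27
Step 2: prey: 35+14-18=31; pred: 27+28-13=42
Step 3: prey: 31+12-26=17; pred: 42+39-21=60
Step 4: prey: 17+6-20=3; pred: 60+30-30=60
Step 5: prey: 3+1-3=1; pred: 60+5-30=35
Step 6: prey: 1+0-0=1; pred: 35+1-17=19
Step 7: prey: 1+0-0=1; pred: 19+0-9=10
Step 8: prey: 1+0-0=1; pred: 10+0-5=5
Step 9: prey: 1+0-0=1; pred: 5+0-2=3
Step 10: prey: 1+0-0=1; pred: 3+0-1=2
Max prey = 35 at step 1

Answer: 35 1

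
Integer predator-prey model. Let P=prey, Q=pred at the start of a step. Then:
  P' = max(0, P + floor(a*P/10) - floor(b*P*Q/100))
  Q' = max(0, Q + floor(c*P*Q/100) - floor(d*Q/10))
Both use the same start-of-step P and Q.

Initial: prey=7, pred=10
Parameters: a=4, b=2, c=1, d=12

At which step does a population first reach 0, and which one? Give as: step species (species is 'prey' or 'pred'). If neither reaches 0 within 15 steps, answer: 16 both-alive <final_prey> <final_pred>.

Step 1: prey: 7+2-1=8; pred: 10+0-12=0
First extinction: pred at step 1

Answer: 1 pred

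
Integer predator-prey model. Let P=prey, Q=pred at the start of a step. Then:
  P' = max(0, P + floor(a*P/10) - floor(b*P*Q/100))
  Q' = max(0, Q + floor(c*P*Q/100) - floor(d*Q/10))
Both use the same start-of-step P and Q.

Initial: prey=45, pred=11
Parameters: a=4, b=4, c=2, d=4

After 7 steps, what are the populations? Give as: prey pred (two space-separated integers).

Step 1: prey: 45+18-19=44; pred: 11+9-4=16
Step 2: prey: 44+17-28=33; pred: 16+14-6=24
Step 3: prey: 33+13-31=15; pred: 24+15-9=30
Step 4: prey: 15+6-18=3; pred: 30+9-12=27
Step 5: prey: 3+1-3=1; pred: 27+1-10=18
Step 6: prey: 1+0-0=1; pred: 18+0-7=11
Step 7: prey: 1+0-0=1; pred: 11+0-4=7

Answer: 1 7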